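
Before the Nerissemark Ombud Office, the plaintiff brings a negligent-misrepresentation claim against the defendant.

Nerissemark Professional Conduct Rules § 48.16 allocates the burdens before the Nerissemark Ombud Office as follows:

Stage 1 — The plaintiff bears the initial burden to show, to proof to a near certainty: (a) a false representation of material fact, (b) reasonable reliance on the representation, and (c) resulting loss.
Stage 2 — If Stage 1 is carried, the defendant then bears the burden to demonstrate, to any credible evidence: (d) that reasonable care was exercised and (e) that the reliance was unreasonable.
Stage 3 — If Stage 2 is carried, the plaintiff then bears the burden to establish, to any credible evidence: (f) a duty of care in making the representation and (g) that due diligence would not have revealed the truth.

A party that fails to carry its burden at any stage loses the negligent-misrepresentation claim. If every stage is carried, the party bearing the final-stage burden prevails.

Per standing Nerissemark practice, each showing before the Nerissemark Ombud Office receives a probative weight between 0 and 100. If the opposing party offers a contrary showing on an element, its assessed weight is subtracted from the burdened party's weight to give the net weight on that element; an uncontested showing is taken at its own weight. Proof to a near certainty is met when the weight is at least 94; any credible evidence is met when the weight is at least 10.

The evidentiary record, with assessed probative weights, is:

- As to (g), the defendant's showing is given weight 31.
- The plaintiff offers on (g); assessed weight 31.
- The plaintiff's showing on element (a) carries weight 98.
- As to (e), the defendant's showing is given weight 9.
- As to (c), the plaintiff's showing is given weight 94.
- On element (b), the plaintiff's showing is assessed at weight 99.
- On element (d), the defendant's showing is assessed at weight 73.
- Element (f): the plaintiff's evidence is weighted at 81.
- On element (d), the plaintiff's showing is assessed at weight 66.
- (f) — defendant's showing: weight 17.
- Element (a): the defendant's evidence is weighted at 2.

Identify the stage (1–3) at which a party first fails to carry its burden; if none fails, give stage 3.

stage 2

At Stage 1 the plaintiff must meet proof to a near certainty (weight is at least 94): on (a) the weight is 98 less the opposing 2 gives net 96, ≥ 94, so (a) meets the standard; on (b) the weight is 99, which does reach 94, so (b) meets the standard; on (c) the weight is 94, ≥ 94, so (c) meets the standard.
  All elements met. The burden passes to the defendant.
At Stage 2 the defendant must meet any credible evidence (weight is at least 10): on (d) the weight is 73 less the opposing 66 gives net 7, < 10, so (d) does not meet the standard; on (e) the weight is 9, which does not reach 10, so (e) does not meet the standard.
  The defendant does not carry Stage 2.
The analysis ends at Stage 2; the plaintiff prevails.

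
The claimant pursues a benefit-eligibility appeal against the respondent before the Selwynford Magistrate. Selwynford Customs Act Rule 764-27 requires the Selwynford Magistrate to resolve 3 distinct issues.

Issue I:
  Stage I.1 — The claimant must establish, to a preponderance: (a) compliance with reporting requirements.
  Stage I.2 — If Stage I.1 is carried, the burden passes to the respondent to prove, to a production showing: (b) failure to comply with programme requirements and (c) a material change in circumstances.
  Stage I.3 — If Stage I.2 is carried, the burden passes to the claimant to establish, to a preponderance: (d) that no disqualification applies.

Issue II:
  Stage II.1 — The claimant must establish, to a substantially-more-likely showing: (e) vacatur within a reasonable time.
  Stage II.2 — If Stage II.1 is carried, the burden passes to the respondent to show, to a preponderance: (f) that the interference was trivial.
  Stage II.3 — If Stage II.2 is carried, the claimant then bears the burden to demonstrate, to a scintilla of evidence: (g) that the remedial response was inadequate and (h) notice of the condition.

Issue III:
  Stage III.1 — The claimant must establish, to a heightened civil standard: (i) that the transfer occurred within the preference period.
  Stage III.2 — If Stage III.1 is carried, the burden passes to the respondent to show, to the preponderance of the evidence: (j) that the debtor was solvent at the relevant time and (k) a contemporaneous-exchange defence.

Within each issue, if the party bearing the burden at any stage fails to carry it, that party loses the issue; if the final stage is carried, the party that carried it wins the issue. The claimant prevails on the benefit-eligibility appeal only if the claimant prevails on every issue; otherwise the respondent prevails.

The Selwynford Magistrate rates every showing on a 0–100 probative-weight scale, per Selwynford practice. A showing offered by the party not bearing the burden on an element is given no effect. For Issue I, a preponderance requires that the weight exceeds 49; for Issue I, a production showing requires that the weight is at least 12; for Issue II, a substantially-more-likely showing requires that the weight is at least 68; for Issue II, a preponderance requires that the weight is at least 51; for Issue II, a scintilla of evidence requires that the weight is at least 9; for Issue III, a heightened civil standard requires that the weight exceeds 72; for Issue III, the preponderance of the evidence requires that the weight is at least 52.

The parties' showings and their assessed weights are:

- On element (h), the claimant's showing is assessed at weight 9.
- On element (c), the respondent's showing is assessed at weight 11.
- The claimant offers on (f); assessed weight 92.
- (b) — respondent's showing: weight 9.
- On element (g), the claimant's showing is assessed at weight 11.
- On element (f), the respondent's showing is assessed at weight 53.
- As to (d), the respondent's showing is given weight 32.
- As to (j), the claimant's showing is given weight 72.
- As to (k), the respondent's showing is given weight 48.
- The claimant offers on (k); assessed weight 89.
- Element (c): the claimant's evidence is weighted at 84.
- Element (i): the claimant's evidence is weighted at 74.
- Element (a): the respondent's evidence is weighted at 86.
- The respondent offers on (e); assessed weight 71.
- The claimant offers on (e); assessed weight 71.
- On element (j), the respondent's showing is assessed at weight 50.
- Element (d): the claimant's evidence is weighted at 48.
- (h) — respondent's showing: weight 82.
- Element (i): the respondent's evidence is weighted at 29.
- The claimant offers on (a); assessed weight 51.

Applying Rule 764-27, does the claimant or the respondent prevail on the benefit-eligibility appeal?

claimant

— Issue I —
At Stage I.1 the claimant must meet a preponderance (weight exceeds 49): on (a) the weight is 51 (the respondent's 86 is given no effect), > 49, so (a) meets the standard.
  Stage I.1 is satisfied; the onus moves to the respondent.
At Stage I.2 the respondent must meet a production showing (weight is at least 12): on (b) the weight is 9, which does not reach 12, so (b) does not meet the standard; on (c) the weight is 11 (the claimant's 84 is given no effect), which does not reach 12, so (c) does not meet the standard.
  Not every element is met, so the respondent fails to carry Stage I.2.
The claimant prevails on this issue.
— Issue II —
Stage II.1 (claimant, a substantially-more-likely showing, weight is at least 68): (e) 71 (respondent's 71 disregarded) ≥ 68 — meets.
  All elements met. The burden passes to the respondent.
Stage II.2 (respondent, a preponderance, weight is at least 51): (f) 53 (claimant's 92 disregarded) ≥ 51 — meets.
  All elements met. The burden passes to the claimant.
Stage II.3 (claimant, a scintilla of evidence, weight is at least 9): (g) 11 ≥ 9 — meets; (h) 9 (respondent's 82 disregarded) ≥ 9 — meets.
  Stage II.3 carried; the final stage is satisfied.
All stages carried — the claimant prevails on this issue.
— Issue III —
At Stage III.1 the claimant must meet a heightened civil standard (weight exceeds 72): on (i) the weight is 74 (the respondent's 29 is given no effect), which does exceed 72, so (i) meets the standard.
  The claimant carries Stage III.1; the respondent now bears the burden.
At Stage III.2 the respondent must meet the preponderance of the evidence (weight is at least 52): on (j) the weight is 50 (the claimant's 72 is given no effect), < 52, so (j) does not meet the standard; on (k) the weight is 48 (the claimant's 89 is given no effect), which does not reach 52, so (k) does not meet the standard.
  Not every element is met, so the respondent fails to carry Stage III.2.
So the claimant prevails on this issue.
Per-issue: Issue I → claimant; Issue II → claimant; Issue III → claimant. The claimant must prevail on every issue; overall, the claimant prevails.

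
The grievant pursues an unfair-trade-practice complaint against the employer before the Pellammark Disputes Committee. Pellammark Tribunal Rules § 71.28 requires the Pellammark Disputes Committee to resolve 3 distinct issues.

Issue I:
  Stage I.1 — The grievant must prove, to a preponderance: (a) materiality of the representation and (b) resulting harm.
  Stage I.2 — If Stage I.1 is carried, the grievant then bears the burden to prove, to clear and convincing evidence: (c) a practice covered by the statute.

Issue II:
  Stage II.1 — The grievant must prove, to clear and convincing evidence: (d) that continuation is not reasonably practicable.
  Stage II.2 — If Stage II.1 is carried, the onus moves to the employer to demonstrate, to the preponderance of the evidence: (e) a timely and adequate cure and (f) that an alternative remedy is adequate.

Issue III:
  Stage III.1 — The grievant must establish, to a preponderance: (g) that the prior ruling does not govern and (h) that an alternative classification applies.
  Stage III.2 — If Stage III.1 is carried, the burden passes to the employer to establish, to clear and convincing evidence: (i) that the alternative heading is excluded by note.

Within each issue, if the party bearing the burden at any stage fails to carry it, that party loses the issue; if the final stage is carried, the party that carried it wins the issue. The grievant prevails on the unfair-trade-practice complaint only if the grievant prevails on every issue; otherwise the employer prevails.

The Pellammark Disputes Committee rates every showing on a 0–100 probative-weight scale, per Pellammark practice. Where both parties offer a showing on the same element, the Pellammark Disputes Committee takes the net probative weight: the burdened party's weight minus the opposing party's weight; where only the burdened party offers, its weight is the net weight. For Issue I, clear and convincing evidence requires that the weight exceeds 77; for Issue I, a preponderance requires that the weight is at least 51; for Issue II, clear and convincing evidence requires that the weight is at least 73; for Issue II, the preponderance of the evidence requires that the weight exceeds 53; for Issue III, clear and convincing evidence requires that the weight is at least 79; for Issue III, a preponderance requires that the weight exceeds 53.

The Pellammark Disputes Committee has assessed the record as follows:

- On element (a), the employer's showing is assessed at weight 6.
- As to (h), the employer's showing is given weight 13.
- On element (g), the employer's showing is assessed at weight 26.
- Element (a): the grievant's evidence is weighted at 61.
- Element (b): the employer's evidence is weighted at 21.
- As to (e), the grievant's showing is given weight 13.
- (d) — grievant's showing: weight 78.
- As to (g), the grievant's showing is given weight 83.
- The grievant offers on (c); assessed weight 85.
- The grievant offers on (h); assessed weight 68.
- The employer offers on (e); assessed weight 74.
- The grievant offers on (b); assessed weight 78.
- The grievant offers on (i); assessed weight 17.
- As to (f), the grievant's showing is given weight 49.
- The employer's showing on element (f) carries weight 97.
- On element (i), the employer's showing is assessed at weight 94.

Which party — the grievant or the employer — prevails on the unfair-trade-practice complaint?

— Issue I —
Stage I.1 — burden on grievant; standard: a preponderance (weight is at least 51).
    (a): 61 − 6 = 55 ≥ 51 [met]
    (b): 78 − 21 = 57 ≥ 51 [met]
  Stage I.1 is satisfied; the grievant continues to bear the burden.
Stage I.2 — burden on grievant; standard: clear and convincing evidence (weight exceeds 77).
    (c): 85 > 77 [met]
  Stage I.2 carried; the final stage is satisfied.
All stages carried — the grievant prevails on this issue.
— Issue II —
At Stage II.1 the grievant must meet clear and convincing evidence (weight is at least 73): on (d) the weight is 78, ≥ 73, so (d) meets the standard.
  The grievant carries Stage II.1; the employer now bears the burden.
At Stage II.2 the employer must meet the preponderance of the evidence (weight exceeds 53): on (e) the weight is 74 less the opposing 13 gives net 61, > 53, so (e) meets the standard; on (f) the weight is 97 less the opposing 49 gives net 48, which does not exceed 53, so (f) does not meet the standard.
  Not every element is met, so the employer fails to carry Stage II.2.
So the grievant prevails on this issue.
— Issue III —
Stage III.1 (grievant, a preponderance, weight exceeds 53): (g) net 83−26=57 > 53 — meets; (h) net 68−13=55 > 53 — meets.
  The grievant carries Stage III.1; the employer now bears the burden.
Stage III.2 (employer, clear and convincing evidence, weight is at least 79): (i) net 94−17=77 < 79 — fails.
  Stage III.2 not carried; the employer fails its burden.
So the grievant prevails on this issue.
Per-issue: Issue I → grievant; Issue II → grievant; Issue III → grievant. The grievant must prevail on every issue; overall, the grievant prevails.

grievant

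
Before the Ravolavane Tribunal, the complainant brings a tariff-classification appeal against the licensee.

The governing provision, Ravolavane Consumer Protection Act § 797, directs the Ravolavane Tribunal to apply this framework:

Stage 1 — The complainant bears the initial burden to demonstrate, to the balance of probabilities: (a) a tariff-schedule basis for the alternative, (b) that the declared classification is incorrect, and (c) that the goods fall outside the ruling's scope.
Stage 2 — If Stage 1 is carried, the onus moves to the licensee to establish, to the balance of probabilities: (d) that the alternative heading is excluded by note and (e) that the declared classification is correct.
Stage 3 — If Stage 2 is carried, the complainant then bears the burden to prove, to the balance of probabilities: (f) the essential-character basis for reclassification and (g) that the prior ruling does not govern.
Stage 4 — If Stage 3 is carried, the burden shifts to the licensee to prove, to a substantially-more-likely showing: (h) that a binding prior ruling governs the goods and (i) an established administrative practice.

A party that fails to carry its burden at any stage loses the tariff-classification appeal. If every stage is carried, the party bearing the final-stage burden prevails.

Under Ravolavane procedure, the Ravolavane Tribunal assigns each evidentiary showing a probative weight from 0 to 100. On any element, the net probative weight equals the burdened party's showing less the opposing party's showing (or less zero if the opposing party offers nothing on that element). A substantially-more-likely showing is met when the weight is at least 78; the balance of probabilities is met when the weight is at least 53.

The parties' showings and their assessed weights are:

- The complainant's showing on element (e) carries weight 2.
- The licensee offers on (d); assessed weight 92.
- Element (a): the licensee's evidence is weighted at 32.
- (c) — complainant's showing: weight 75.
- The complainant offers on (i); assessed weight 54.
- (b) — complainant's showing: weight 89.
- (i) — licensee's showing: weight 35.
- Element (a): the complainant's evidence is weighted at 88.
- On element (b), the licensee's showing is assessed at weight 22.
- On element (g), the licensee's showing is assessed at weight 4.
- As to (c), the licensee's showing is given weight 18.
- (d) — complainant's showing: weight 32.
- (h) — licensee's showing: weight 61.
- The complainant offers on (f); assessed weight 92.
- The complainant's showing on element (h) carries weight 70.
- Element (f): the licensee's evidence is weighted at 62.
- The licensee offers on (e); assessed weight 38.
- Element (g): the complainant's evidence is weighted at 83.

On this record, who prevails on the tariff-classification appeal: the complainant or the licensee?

complainant

Stage 1 (complainant, the balance of probabilities, weight is at least 53): (a) net 88−32=56 ≥ 53 — meets; (b) net 89−22=67 ≥ 53 — meets; (c) net 75−18=57 ≥ 53 — meets.
  The complainant carries Stage 1; the licensee now bears the burden.
Stage 2 (licensee, the balance of probabilities, weight is at least 53): (d) net 92−32=60 ≥ 53 — meets; (e) net 38−2=36 < 53 — fails.
  Stage 2 not carried; the licensee fails its burden.
The complainant prevails.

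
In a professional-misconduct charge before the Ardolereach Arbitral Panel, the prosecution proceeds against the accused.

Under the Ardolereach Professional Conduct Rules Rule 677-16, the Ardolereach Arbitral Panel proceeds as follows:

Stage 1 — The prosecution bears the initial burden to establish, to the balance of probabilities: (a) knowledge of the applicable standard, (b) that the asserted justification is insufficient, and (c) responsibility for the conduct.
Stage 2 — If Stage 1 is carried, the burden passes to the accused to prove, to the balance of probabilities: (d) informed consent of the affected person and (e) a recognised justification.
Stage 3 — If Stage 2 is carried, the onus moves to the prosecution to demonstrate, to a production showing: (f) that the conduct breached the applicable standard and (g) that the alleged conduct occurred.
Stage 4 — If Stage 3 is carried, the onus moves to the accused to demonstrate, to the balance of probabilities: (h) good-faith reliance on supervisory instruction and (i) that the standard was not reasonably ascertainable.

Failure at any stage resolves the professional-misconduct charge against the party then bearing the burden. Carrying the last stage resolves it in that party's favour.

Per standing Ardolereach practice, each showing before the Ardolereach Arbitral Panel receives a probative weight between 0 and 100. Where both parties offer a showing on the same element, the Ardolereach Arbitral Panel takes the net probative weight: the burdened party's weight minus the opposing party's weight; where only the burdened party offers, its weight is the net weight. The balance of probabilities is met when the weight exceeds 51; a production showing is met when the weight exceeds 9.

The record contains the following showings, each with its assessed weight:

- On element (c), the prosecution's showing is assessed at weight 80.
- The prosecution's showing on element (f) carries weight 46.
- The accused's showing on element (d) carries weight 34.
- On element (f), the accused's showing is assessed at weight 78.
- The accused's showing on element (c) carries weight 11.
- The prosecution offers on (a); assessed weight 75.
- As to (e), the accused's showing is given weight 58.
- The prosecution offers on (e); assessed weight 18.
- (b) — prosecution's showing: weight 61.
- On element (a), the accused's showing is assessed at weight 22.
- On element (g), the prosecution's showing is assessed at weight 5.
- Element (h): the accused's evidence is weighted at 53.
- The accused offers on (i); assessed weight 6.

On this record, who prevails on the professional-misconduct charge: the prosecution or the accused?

prosecution

Stage 1 (prosecution, the balance of probabilities, weight exceeds 51): (a) net 75−22=53 > 51 — meets; (b) 61 > 51 — meets; (c) net 80−11=69 > 51 — meets.
  The prosecution carries Stage 1; the accused now bears the burden.
Stage 2 (accused, the balance of probabilities, weight exceeds 51): (d) 34 ≤ 51 — fails; (e) net 58−18=40 ≤ 51 — fails.
  Stage 2 not carried; the accused fails its burden.
So the prosecution prevails.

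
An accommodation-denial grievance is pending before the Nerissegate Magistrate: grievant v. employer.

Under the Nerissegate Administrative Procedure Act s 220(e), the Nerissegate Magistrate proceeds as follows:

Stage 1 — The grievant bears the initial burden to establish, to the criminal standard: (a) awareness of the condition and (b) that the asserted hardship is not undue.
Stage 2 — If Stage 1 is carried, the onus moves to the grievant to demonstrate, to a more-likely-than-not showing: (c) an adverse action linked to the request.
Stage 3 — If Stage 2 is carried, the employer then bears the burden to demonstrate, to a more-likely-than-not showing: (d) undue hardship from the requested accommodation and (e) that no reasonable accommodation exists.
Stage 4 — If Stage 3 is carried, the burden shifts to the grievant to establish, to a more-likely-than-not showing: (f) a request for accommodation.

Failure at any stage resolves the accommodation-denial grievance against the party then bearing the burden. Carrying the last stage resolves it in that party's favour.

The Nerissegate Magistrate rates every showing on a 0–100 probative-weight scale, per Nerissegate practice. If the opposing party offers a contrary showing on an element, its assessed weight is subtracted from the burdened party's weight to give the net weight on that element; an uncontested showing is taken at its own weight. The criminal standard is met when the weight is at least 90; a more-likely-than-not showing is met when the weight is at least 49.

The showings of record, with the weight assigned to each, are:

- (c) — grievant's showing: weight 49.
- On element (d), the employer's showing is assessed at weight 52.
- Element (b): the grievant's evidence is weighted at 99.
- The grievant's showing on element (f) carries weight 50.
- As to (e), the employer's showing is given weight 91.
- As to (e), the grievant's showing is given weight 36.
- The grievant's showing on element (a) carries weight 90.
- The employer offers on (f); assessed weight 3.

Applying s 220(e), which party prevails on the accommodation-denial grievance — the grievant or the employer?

employer

At Stage 1 the grievant must meet the criminal standard (weight is at least 90): on (a) the weight is 90, ≥ 90, so (a) meets the standard; on (b) the weight is 99, ≥ 90, so (b) meets the standard.
  All elements met. The grievant retains the burden for Stage 2.
At Stage 2 the grievant must meet a more-likely-than-not showing (weight is at least 49): on (c) the weight is 49, which does reach 49, so (c) meets the standard.
  Stage 2 is satisfied; the onus moves to the employer.
At Stage 3 the employer must meet a more-likely-than-not showing (weight is at least 49): on (d) the weight is 52, which does reach 49, so (d) meets the standard; on (e) the weight is 91 less the opposing 36 gives net 55, which does reach 49, so (e) meets the standard.
  Stage 3 carried; the burden shifts to the grievant.
At Stage 4 the grievant must meet a more-likely-than-not showing (weight is at least 49): on (f) the weight is 50 less the opposing 3 gives net 47, < 49, so (f) does not meet the standard.
  Not every element is met, so the grievant fails to carry Stage 4.
So the employer prevails.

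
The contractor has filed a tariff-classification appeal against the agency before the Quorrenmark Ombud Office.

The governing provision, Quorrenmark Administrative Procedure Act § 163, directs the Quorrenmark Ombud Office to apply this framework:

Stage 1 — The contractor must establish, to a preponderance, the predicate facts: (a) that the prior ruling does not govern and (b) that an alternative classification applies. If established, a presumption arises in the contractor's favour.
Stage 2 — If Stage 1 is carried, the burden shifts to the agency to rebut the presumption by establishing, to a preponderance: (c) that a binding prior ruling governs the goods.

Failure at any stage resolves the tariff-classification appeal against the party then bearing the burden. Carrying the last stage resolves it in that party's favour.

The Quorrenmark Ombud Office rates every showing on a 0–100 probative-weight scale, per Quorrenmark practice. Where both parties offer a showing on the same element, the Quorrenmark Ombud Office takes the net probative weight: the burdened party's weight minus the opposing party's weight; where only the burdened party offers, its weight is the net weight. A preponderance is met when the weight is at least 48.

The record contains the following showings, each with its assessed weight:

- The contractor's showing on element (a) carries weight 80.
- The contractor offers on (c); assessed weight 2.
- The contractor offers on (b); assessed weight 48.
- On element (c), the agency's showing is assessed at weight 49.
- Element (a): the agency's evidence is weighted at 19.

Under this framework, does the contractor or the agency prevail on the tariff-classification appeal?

contractor

Stage 1 (contractor, a preponderance, weight is at least 48): (a) net 80−19=61 ≥ 48 — meets; (b) 48 ≥ 48 — meets.
  Stage 1 carried; the burden shifts to the agency.
Stage 2 (agency, a preponderance, weight is at least 48): (c) net 49−2=47 < 48 — fails.
  Stage 2 not carried; the agency fails its burden.
The analysis ends at Stage 2; the contractor prevails.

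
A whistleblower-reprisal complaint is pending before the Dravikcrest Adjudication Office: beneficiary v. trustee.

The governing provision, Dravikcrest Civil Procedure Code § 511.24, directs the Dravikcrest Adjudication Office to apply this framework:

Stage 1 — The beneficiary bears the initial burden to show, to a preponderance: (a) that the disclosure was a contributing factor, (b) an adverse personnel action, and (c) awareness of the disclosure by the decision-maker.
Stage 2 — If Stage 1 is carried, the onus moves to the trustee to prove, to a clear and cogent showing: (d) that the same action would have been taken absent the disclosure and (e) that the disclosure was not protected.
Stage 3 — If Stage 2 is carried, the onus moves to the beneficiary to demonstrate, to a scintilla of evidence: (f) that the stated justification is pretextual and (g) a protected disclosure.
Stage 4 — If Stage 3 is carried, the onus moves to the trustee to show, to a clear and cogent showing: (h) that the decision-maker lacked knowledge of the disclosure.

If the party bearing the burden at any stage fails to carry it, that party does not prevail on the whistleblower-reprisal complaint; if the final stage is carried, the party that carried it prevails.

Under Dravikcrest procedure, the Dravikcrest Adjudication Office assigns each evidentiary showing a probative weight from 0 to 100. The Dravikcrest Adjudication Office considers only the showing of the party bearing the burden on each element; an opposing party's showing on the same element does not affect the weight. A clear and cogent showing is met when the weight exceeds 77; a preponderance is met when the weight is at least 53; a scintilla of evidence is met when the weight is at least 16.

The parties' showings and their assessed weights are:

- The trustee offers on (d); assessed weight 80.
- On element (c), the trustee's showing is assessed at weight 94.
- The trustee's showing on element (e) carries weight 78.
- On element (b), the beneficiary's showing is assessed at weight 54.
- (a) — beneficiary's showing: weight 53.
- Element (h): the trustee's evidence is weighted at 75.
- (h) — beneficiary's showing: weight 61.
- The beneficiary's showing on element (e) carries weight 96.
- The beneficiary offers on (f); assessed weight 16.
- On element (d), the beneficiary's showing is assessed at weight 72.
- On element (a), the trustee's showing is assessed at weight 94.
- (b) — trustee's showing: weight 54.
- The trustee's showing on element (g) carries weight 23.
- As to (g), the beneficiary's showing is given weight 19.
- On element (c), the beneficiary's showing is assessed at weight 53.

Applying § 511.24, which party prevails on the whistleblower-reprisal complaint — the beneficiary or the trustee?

beneficiary

Stage 1 (beneficiary, a preponderance, weight is at least 53): (a) 53 (trustee's 94 disregarded) ≥ 53 — meets; (b) 54 (trustee's 54 disregarded) ≥ 53 — meets; (c) 53 (trustee's 94 disregarded) ≥ 53 — meets.
  The beneficiary carries Stage 1; the trustee now bears the burden.
Stage 2 (trustee, a clear and cogent showing, weight exceeds 77): (d) 80 (beneficiary's 72 disregarded) > 77 — meets; (e) 78 (beneficiary's 96 disregarded) > 77 — meets.
  Stage 2 is satisfied; the onus moves to the beneficiary.
Stage 3 (beneficiary, a scintilla of evidence, weight is at least 16): (f) 16 ≥ 16 — meets; (g) 19 (trustee's 23 disregarded) ≥ 16 — meets.
  The beneficiary carries Stage 3; the trustee now bears the burden.
Stage 4 (trustee, a clear and cogent showing, weight exceeds 77): (h) 75 (beneficiary's 61 disregarded) ≤ 77 — fails.
  Stage 4 not carried; the trustee fails its burden.
The beneficiary prevails.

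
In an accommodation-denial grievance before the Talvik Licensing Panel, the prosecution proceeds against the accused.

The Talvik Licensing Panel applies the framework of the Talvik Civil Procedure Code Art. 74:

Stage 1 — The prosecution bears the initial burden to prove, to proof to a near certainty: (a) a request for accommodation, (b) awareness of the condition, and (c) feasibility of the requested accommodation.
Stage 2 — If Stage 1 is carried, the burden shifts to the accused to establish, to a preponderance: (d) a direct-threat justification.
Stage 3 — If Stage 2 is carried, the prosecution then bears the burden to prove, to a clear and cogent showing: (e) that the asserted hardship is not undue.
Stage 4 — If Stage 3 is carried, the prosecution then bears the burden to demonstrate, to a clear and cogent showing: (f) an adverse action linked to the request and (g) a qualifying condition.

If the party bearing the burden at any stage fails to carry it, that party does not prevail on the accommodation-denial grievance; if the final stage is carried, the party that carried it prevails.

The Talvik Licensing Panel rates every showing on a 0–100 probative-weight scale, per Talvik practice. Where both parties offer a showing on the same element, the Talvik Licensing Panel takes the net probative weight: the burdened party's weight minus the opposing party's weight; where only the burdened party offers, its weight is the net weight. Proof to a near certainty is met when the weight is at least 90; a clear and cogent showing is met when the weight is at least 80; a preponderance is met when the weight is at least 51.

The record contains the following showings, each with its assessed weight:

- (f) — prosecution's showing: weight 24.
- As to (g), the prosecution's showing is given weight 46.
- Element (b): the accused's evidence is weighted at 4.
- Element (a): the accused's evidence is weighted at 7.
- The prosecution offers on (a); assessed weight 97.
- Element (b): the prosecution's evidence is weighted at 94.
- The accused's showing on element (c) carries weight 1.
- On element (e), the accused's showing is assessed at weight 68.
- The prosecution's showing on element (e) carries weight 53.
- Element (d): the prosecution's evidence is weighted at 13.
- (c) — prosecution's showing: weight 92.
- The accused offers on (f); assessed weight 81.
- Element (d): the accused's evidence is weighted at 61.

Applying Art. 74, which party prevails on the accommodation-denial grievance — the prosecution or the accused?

prosecution

Stage 1 — burden on prosecution; standard: proof to a near certainty (weight is at least 90).
    (a): 97 − 7 = 90 ≥ 90 [met]
    (b): 94 − 4 = 90 ≥ 90 [met]
    (c): 92 − 1 = 91 ≥ 90 [met]
  All elements met. The burden passes to the accused.
Stage 2 — burden on accused; standard: a preponderance (weight is at least 51).
    (d): 61 − 13 = 48 < 51 [not met]
  The accused does not carry Stage 2.
The prosecution prevails.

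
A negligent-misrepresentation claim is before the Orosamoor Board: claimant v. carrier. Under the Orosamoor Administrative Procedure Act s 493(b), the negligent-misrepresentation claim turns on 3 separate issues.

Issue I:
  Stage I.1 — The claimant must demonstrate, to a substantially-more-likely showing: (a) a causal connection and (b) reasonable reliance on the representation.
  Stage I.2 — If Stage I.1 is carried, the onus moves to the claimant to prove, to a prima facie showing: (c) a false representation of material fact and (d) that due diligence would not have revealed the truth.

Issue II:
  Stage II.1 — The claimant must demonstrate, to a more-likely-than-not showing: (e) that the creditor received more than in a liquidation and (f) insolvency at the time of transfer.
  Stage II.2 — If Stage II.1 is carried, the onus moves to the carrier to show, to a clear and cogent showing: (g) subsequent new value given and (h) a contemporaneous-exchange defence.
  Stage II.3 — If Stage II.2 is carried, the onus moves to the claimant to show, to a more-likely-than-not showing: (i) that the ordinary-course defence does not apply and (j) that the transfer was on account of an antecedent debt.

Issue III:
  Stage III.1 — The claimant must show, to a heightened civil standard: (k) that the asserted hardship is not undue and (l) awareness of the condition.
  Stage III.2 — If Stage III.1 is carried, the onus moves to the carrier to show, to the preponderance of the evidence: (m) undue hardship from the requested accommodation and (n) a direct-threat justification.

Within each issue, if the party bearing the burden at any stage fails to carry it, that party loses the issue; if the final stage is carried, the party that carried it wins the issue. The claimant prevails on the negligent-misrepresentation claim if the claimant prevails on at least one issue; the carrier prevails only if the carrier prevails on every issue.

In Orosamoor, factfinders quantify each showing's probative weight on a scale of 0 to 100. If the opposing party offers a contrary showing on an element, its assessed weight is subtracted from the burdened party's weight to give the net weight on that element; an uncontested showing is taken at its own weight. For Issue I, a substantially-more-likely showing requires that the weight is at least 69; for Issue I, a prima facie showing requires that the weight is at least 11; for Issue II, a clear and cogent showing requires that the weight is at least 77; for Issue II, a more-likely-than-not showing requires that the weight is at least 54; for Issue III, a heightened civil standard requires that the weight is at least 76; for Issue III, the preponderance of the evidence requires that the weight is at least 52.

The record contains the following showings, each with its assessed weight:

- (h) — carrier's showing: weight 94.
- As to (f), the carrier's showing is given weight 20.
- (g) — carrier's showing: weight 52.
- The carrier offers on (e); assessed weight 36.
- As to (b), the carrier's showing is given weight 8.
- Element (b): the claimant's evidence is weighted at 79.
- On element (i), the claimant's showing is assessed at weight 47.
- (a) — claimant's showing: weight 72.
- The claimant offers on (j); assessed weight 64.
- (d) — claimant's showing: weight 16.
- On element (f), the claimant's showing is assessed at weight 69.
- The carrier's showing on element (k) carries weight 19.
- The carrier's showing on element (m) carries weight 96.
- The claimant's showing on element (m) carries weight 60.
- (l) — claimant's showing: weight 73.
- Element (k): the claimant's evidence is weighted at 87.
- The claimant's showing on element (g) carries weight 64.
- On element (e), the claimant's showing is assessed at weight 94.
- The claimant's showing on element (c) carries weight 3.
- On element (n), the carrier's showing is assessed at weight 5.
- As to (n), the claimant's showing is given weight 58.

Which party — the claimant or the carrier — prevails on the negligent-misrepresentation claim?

carrier

— Issue I —
Stage I.1 (claimant, a substantially-more-likely showing, weight is at least 69): (a) 72 ≥ 69 — meets; (b) net 79−8=71 ≥ 69 — meets.
  Stage I.1 carried; the burden remains with the claimant.
Stage I.2 (claimant, a prima facie showing, weight is at least 11): (c) 3 < 11 — fails; (d) 16 ≥ 11 — meets.
  Not every element is met, so the claimant fails to carry Stage I.2.
So the carrier prevails on this issue.
— Issue II —
Stage II.1 — burden on claimant; standard: a more-likely-than-not showing (weight is at least 54).
    (e): 94 − 36 = 58 ≥ 54 [met]
    (f): 69 − 20 = 49 < 54 [not met]
  Not every element is met, so the claimant fails to carry Stage II.1.
So the carrier prevails on this issue.
— Issue III —
At Stage III.1 the claimant must meet a heightened civil standard (weight is at least 76): on (k) the weight is 87 less the opposing 19 gives net 68, < 76, so (k) does not meet the standard; on (l) the weight is 73, < 76, so (l) does not meet the standard.
  Not every element is met, so the claimant fails to carry Stage III.1.
The carrier prevails on this issue.
Per-issue: Issue I → carrier; Issue II → carrier; Issue III → carrier. The claimant must prevail on at least one issue; overall, the carrier prevails.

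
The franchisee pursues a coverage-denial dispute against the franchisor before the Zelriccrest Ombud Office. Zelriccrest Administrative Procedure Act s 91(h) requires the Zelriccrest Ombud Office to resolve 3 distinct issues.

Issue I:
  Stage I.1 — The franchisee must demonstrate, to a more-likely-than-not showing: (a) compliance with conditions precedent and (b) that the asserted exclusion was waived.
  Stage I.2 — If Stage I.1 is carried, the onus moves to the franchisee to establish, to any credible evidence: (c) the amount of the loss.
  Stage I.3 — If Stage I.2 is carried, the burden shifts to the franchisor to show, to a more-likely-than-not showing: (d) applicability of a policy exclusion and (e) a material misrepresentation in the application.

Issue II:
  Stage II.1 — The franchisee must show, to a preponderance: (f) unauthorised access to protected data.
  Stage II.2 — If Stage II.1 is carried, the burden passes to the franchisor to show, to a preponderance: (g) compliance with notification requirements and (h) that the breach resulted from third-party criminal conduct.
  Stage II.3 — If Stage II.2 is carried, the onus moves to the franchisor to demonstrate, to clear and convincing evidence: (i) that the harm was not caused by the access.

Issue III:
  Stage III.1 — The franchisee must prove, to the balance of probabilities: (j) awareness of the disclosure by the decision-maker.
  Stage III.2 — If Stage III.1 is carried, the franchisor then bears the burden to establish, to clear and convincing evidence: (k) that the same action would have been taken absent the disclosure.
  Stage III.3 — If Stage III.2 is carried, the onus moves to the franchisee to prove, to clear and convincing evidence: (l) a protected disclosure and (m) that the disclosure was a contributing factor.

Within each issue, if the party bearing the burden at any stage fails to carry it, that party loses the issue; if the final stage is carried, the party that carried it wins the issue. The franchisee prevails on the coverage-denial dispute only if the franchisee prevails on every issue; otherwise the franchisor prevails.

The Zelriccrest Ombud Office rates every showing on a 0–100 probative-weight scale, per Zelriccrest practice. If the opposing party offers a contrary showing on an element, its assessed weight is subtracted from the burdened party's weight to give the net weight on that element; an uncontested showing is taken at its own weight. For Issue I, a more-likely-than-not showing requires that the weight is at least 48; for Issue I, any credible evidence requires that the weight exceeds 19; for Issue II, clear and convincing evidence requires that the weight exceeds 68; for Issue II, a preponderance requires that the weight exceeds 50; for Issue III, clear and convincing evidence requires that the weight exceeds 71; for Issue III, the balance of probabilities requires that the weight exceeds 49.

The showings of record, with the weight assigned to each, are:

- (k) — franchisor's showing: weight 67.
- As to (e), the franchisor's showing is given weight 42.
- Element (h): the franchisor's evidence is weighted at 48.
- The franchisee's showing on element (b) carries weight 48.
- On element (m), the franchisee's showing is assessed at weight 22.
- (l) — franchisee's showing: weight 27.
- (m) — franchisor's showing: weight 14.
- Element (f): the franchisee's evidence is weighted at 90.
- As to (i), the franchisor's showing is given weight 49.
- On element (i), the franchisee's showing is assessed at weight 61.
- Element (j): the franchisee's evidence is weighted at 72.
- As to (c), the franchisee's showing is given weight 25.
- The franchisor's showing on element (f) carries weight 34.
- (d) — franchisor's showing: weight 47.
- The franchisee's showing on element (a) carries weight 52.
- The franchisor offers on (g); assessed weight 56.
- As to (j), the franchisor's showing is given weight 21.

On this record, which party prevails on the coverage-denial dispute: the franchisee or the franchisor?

— Issue I —
Stage I.1 — burden on franchisee; standard: a more-likely-than-not showing (weight is at least 48).
    (a): 52 ≥ 48 [met]
    (b): 48 ≥ 48 [met]
  Stage I.1 is satisfied; the franchisee continues to bear the burden.
Stage I.2 — burden on franchisee; standard: any credible evidence (weight exceeds 19).
    (c): 25 > 19 [met]
  The franchisee carries Stage I.2; the franchisor now bears the burden.
Stage I.3 — burden on franchisor; standard: a more-likely-than-not showing (weight is at least 48).
    (d): 47 < 48 [not met]
    (e): 42 < 48 [not met]
  The franchisor does not carry Stage I.3.
The franchisee prevails on this issue.
— Issue II —
At Stage II.1 the franchisee must meet a preponderance (weight exceeds 50): on (f) the weight is 90 less the opposing 34 gives net 56, which does exceed 50, so (f) meets the standard.
  The franchisee carries Stage II.1; the franchisor now bears the burden.
At Stage II.2 the franchisor must meet a preponderance (weight exceeds 50): on (g) the weight is 56, > 50, so (g) meets the standard; on (h) the weight is 48, ≤ 50, so (h) does not meet the standard.
  The franchisor does not carry Stage II.2.
The franchisee prevails on this issue.
— Issue III —
At Stage III.1 the franchisee must meet the balance of probabilities (weight exceeds 49): on (j) the weight is 72 less the opposing 21 gives net 51, which does exceed 49, so (j) meets the standard.
  Stage III.1 is satisfied; the onus moves to the franchisor.
At Stage III.2 the franchisor must meet clear and convincing evidence (weight exceeds 71): on (k) the weight is 67, ≤ 71, so (k) does not meet the standard.
  Stage III.2 not carried; the franchisor fails its burden.
So the franchisee prevails on this issue.
Per-issue: Issue I → franchisee; Issue II → franchisee; Issue III → franchisee. The franchisee must prevail on every issue; overall, the franchisee prevails.

franchisee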